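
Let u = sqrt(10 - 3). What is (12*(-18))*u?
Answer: -216*sqrt(7) ≈ -571.48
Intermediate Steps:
u = sqrt(7) ≈ 2.6458
(12*(-18))*u = (12*(-18))*sqrt(7) = -216*sqrt(7)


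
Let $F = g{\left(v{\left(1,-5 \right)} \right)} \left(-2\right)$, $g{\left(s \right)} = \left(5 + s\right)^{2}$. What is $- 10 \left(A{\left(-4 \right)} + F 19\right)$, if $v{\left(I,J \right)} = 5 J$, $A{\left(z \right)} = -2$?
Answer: $152020$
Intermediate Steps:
$F = -800$ ($F = \left(5 + 5 \left(-5\right)\right)^{2} \left(-2\right) = \left(5 - 25\right)^{2} \left(-2\right) = \left(-20\right)^{2} \left(-2\right) = 400 \left(-2\right) = -800$)
$- 10 \left(A{\left(-4 \right)} + F 19\right) = - 10 \left(-2 - 15200\right) = \left(-10\right) \left(-15202\right) = 152020$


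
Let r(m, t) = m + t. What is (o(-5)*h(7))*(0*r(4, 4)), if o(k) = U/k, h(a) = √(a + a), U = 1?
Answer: 0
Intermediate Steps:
h(a) = √2*√a (h(a) = √(2*a) = √2*√a)
o(k) = 1/k
(o(-5)*h(7))*(0*r(4, 4)) = ((√2*√7)/(-5))*(0*(4 + 4)) = (-√14/5)*(0*8) = -√14/5*0 = 0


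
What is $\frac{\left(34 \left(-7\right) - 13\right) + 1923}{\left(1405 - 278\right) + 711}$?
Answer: $\frac{836}{919} \approx 0.90968$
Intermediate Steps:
$\frac{\left(34 \left(-7\right) - 13\right) + 1923}{\left(1405 - 278\right) + 711} = \frac{\left(-238 - 13\right) + 1923}{1127 + 711} = \frac{-251 + 1923}{1838} = 1672 \cdot \frac{1}{1838} = \frac{836}{919}$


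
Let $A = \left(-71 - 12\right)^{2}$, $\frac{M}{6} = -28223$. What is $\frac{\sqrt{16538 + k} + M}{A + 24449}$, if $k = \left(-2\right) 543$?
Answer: $- \frac{28223}{5223} + \frac{\sqrt{3863}}{15669} \approx -5.3996$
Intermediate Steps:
$k = -1086$
$M = -169338$ ($M = 6 \left(-28223\right) = -169338$)
$A = 6889$ ($A = \left(-83\right)^{2} = 6889$)
$\frac{\sqrt{16538 + k} + M}{A + 24449} = \frac{\sqrt{16538 - 1086} - 169338}{6889 + 24449} = \frac{\sqrt{15452} - 169338}{31338} = \left(2 \sqrt{3863} - 169338\right) \frac{1}{31338} = \left(-169338 + 2 \sqrt{3863}\right) \frac{1}{31338} = - \frac{28223}{5223} + \frac{\sqrt{3863}}{15669}$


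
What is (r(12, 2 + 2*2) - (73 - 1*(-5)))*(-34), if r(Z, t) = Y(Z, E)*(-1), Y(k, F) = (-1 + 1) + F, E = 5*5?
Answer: 3502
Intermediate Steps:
E = 25
Y(k, F) = F (Y(k, F) = 0 + F = F)
r(Z, t) = -25 (r(Z, t) = 25*(-1) = -25)
(r(12, 2 + 2*2) - (73 - 1*(-5)))*(-34) = (-25 - (73 - 1*(-5)))*(-34) = (-25 - (73 + 5))*(-34) = (-25 - 1*78)*(-34) = (-25 - 78)*(-34) = -103*(-34) = 3502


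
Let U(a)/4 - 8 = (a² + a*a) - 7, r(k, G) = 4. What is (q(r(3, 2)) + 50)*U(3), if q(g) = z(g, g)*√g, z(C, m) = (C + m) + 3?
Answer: 5472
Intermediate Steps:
U(a) = 4 + 8*a² (U(a) = 32 + 4*((a² + a*a) - 7) = 32 + 4*((a² + a²) - 7) = 32 + 4*(2*a² - 7) = 32 + 4*(-7 + 2*a²) = 32 + (-28 + 8*a²) = 4 + 8*a²)
z(C, m) = 3 + C + m
q(g) = √g*(3 + 2*g) (q(g) = (3 + g + g)*√g = (3 + 2*g)*√g = √g*(3 + 2*g))
(q(r(3, 2)) + 50)*U(3) = (√4*(3 + 2*4) + 50)*(4 + 8*3²) = (2*(3 + 8) + 50)*(4 + 8*9) = (2*11 + 50)*(4 + 72) = (22 + 50)*76 = 72*76 = 5472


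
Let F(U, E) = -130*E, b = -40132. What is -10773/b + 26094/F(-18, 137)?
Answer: -427668639/357375460 ≈ -1.1967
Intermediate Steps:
-10773/b + 26094/F(-18, 137) = -10773/(-40132) + 26094/((-130*137)) = -10773*(-1/40132) + 26094/(-17810) = 10773/40132 + 26094*(-1/17810) = 10773/40132 - 13047/8905 = -427668639/357375460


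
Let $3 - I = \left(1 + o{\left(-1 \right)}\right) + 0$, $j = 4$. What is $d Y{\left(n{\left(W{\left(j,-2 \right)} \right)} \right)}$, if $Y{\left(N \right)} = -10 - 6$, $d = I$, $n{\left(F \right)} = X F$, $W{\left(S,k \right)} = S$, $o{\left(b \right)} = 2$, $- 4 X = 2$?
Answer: $0$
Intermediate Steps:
$X = - \frac{1}{2}$ ($X = \left(- \frac{1}{4}\right) 2 = - \frac{1}{2} \approx -0.5$)
$I = 0$ ($I = 3 - \left(\left(1 + 2\right) + 0\right) = 3 - \left(3 + 0\right) = 3 - 3 = 0$)
$n{\left(F \right)} = - \frac{F}{2}$
$d = 0$
$Y{\left(N \right)} = -16$
$d Y{\left(n{\left(W{\left(j,-2 \right)} \right)} \right)} = 0 \left(-16\right) = 0$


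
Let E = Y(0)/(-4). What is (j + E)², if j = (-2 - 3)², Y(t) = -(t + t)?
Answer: 625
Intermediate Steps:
Y(t) = -2*t
j = 25 (j = (-5)² = 25)
E = 0 (E = -2*0/(-4) = 0*(-¼) = 0)
(j + E)² = (25 + 0)² = 25² = 625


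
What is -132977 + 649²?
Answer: 288224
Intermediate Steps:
-132977 + 649² = -132977 + 421201 = 288224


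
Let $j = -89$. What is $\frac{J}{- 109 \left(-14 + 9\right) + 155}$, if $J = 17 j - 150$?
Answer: $- \frac{1663}{700} \approx -2.3757$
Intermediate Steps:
$J = -1663$ ($J = 17 \left(-89\right) - 150 = -1513 - 150 = -1663$)
$\frac{J}{- 109 \left(-14 + 9\right) + 155} = - \frac{1663}{- 109 \left(-14 + 9\right) + 155} = - \frac{1663}{\left(-109\right) \left(-5\right) + 155} = - \frac{1663}{545 + 155} = - \frac{1663}{700}$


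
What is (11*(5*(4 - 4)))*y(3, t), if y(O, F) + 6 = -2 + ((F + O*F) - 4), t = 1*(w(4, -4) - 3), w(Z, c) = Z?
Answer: 0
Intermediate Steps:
t = 1 (t = 1*(4 - 3) = 1*1 = 1)
y(O, F) = -12 + F + F*O (y(O, F) = -6 + (-2 + ((F + O*F) - 4)) = -6 + (-2 + ((F + F*O) - 4)) = -6 + (-2 + (-4 + F + F*O)) = -6 + (-6 + F + F*O) = -12 + F + F*O)
(11*(5*(4 - 4)))*y(3, t) = (11*(5*(4 - 4)))*(-12 + 1 + 1*3) = (11*(5*0))*(-12 + 1 + 3) = (11*0)*(-8) = 0*(-8) = 0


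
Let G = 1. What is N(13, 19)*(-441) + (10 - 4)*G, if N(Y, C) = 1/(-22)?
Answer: 573/22 ≈ 26.045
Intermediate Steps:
N(Y, C) = -1/22
N(13, 19)*(-441) + (10 - 4)*G = -1/22*(-441) + (10 - 4)*1 = 441/22 + 6*1 = 441/22 + 6 = 573/22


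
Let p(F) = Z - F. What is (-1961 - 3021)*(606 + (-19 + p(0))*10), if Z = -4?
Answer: -1873232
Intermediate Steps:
p(F) = -4 - F
(-1961 - 3021)*(606 + (-19 + p(0))*10) = (-1961 - 3021)*(606 + (-19 + (-4 - 1*0))*10) = -4982*(606 + (-19 + (-4 + 0))*10) = -4982*(606 + (-19 - 4)*10) = -4982*(606 - 23*10) = -4982*(606 - 230) = -4982*376 = -1873232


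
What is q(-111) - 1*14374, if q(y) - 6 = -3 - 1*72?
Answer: -14443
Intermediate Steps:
q(y) = -69 (q(y) = 6 + (-3 - 1*72) = 6 + (-3 - 72) = 6 - 75 = -69)
q(-111) - 1*14374 = -69 - 1*14374 = -69 - 14374 = -14443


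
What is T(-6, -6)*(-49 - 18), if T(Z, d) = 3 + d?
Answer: 201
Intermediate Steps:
T(-6, -6)*(-49 - 18) = (3 - 6)*(-49 - 18) = -3*(-67) = 201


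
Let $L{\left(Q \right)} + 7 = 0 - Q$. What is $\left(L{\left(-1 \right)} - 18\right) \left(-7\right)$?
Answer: $168$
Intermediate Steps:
$L{\left(Q \right)} = -7 - Q$ ($L{\left(Q \right)} = -7 + \left(0 - Q\right) = -7 - Q$)
$\left(L{\left(-1 \right)} - 18\right) \left(-7\right) = \left(\left(-7 - -1\right) - 18\right) \left(-7\right) = \left(\left(-7 + 1\right) - 18\right) \left(-7\right) = \left(-6 - 18\right) \left(-7\right) = \left(-24\right) \left(-7\right) = 168$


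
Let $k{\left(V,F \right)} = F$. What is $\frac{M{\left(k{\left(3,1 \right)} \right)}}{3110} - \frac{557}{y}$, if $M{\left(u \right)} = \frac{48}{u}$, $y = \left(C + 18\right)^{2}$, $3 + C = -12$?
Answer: $- \frac{865919}{13995} \approx -61.873$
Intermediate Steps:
$C = -15$ ($C = -3 - 12 = -15$)
$y = 9$ ($y = \left(-15 + 18\right)^{2} = 3^{2} = 9$)
$\frac{M{\left(k{\left(3,1 \right)} \right)}}{3110} - \frac{557}{y} = \frac{48 \cdot 1^{-1}}{3110} - \frac{557}{9} = 48 \cdot 1 \cdot \frac{1}{3110} - \frac{557}{9} = 48 \cdot \frac{1}{3110} - \frac{557}{9} = \frac{24}{1555} - \frac{557}{9} = - \frac{865919}{13995}$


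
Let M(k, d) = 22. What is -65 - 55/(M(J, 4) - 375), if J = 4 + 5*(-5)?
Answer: -22890/353 ≈ -64.844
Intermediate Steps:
J = -21 (J = 4 - 25 = -21)
-65 - 55/(M(J, 4) - 375) = -65 - 55/(22 - 375) = -65 - 55/(-353) = -65 - 55*(-1/353) = -65 + 55/353 = -22890/353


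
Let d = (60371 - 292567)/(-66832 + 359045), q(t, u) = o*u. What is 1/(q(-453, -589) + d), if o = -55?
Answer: 292213/9466007939 ≈ 3.0870e-5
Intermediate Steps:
q(t, u) = -55*u
d = -232196/292213 ≈ -0.79461
1/(q(-453, -589) + d) = 1/(-55*(-589) - 232196/292213) = 1/(32395 - 232196/292213) = 1/(9466007939/292213) = 292213/9466007939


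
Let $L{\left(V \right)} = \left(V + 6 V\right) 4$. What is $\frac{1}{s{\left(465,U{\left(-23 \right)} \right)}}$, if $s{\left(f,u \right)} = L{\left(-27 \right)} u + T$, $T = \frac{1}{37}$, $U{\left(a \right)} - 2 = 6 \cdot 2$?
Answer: $- \frac{37}{391607} \approx -9.4482 \cdot 10^{-5}$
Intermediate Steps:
$L{\left(V \right)} = 28 V$ ($L{\left(V \right)} = 7 V 4 = 28 V$)
$U{\left(a \right)} = 14$ ($U{\left(a \right)} = 2 + 6 \cdot 2 = 2 + 12 = 14$)
$T = \frac{1}{37} \approx 0.027027$
$s{\left(f,u \right)} = \frac{1}{37} - 756 u$ ($s{\left(f,u \right)} = 28 \left(-27\right) u + \frac{1}{37} = - 756 u + \frac{1}{37} = \frac{1}{37} - 756 u$)
$\frac{1}{s{\left(465,U{\left(-23 \right)} \right)}} = \frac{1}{\frac{1}{37} - 10584} = \frac{1}{- \frac{391607}{37}} = - \frac{37}{391607}$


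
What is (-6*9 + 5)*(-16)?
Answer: 784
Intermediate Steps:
(-6*9 + 5)*(-16) = (-54 + 5)*(-16) = -49*(-16) = 784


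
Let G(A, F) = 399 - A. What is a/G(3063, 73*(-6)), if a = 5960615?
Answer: -5960615/2664 ≈ -2237.5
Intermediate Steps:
a/G(3063, 73*(-6)) = 5960615/(399 - 1*3063) = 5960615/(399 - 3063) = 5960615/(-2664) = 5960615*(-1/2664) = -5960615/2664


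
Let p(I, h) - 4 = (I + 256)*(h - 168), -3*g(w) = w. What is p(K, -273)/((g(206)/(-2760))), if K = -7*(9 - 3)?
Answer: -390691800/103 ≈ -3.7931e+6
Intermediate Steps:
K = -42 (K = -7*6 = -42)
g(w) = -w/3
p(I, h) = 4 + (-168 + h)*(256 + I) (p(I, h) = 4 + (I + 256)*(h - 168) = 4 + (256 + I)*(-168 + h) = 4 + (-168 + h)*(256 + I))
p(K, -273)/((g(206)/(-2760))) = (-43004 - 168*(-42) + 256*(-273) - 42*(-273))/((-⅓*206/(-2760))) = (-43004 + 7056 - 69888 + 11466)/((-206/3*(-1/2760))) = -94370/103/4140 = -94370*4140/103 = -390691800/103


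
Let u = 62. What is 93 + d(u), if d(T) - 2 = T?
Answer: 157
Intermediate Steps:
d(T) = 2 + T
93 + d(u) = 93 + (2 + 62) = 93 + 64 = 157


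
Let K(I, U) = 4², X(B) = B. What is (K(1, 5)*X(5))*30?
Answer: 2400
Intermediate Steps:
K(I, U) = 16
(K(1, 5)*X(5))*30 = (16*5)*30 = 80*30 = 2400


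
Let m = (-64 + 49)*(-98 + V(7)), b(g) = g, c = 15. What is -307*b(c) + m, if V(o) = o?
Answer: -3240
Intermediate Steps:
m = 1365 (m = (-64 + 49)*(-98 + 7) = -15*(-91) = 1365)
-307*b(c) + m = -307*15 + 1365 = -4605 + 1365 = -3240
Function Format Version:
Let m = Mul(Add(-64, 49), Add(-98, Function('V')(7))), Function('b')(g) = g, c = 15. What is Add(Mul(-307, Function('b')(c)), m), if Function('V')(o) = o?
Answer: -3240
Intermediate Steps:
m = 1365 (m = Mul(Add(-64, 49), Add(-98, 7)) = Mul(-15, -91) = 1365)
Add(Mul(-307, Function('b')(c)), m) = Add(Mul(-307, 15), 1365) = Add(-4605, 1365) = -3240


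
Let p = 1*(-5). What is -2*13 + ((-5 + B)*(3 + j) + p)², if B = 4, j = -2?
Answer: 10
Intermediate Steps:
p = -5
-2*13 + ((-5 + B)*(3 + j) + p)² = -2*13 + ((-5 + 4)*(3 - 2) - 5)² = -26 + (-1*1 - 5)² = -26 + (-1 - 5)² = -26 + (-6)² = -26 + 36 = 10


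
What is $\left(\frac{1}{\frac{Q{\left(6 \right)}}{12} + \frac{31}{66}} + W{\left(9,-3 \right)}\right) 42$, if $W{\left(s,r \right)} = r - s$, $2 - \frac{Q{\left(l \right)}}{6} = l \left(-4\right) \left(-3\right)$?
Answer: $- \frac{1151388}{2279} \approx -505.22$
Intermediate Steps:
$Q{\left(l \right)} = 12 - 72 l$ ($Q{\left(l \right)} = 12 - 6 l \left(-4\right) \left(-3\right) = 12 - 6 - 4 l \left(-3\right) = 12 - 6 \cdot 12 l = 12 - 72 l$)
$\left(\frac{1}{\frac{Q{\left(6 \right)}}{12} + \frac{31}{66}} + W{\left(9,-3 \right)}\right) 42 = \left(\frac{1}{\frac{12 - 432}{12} + \frac{31}{66}} - 12\right) 42 = \left(\frac{1}{\left(12 - 432\right) \frac{1}{12} + 31 \cdot \frac{1}{66}} - 12\right) 42 = \left(\frac{1}{\left(-420\right) \frac{1}{12} + \frac{31}{66}} - 12\right) 42 = \left(\frac{1}{-35 + \frac{31}{66}} - 12\right) 42 = \left(\frac{1}{- \frac{2279}{66}} - 12\right) 42 = \left(- \frac{66}{2279} - 12\right) 42 = \left(- \frac{27414}{2279}\right) 42 = - \frac{1151388}{2279}$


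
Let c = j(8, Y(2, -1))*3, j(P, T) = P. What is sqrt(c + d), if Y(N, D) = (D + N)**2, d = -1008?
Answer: 2*I*sqrt(246) ≈ 31.369*I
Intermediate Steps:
c = 24 (c = 8*3 = 24)
sqrt(c + d) = sqrt(24 - 1008) = sqrt(-984) = 2*I*sqrt(246)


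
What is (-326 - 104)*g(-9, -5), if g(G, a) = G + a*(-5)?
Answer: -6880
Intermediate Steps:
g(G, a) = G - 5*a
(-326 - 104)*g(-9, -5) = (-326 - 104)*(-9 - 5*(-5)) = -430*(-9 + 25) = -430*16 = -6880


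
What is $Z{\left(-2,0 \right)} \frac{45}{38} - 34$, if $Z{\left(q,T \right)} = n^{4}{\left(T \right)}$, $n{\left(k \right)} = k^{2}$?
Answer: $-34$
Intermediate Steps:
$Z{\left(q,T \right)} = T^{8}$ ($Z{\left(q,T \right)} = \left(T^{2}\right)^{4} = T^{8}$)
$Z{\left(-2,0 \right)} \frac{45}{38} - 34 = 0^{8} \cdot \frac{45}{38} - 34 = 0 \cdot 45 \cdot \frac{1}{38} - 34 = 0 \cdot \frac{45}{38} - 34 = 0 - 34 = -34$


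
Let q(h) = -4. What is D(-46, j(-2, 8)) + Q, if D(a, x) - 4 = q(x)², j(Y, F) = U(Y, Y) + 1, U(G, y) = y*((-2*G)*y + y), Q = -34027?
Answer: -34007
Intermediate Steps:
U(G, y) = y*(y - 2*G*y) (U(G, y) = y*(-2*G*y + y) = y*(y - 2*G*y))
j(Y, F) = 1 + Y²*(1 - 2*Y) (j(Y, F) = Y²*(1 - 2*Y) + 1 = 1 + Y²*(1 - 2*Y))
D(a, x) = 20 (D(a, x) = 4 + (-4)² = 4 + 16 = 20)
D(-46, j(-2, 8)) + Q = 20 - 34027 = -34007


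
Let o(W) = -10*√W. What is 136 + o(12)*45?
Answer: 136 - 900*√3 ≈ -1422.8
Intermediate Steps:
136 + o(12)*45 = 136 - 20*√3*45 = 136 - 900*√3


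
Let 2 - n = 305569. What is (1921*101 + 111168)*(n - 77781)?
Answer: -116993592772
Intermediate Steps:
n = -305567 (n = 2 - 1*305569 = 2 - 305569 = -305567)
(1921*101 + 111168)*(n - 77781) = (1921*101 + 111168)*(-305567 - 77781) = (194021 + 111168)*(-383348) = 305189*(-383348) = -116993592772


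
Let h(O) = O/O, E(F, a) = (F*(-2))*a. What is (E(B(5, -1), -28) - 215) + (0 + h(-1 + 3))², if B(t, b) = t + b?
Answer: 10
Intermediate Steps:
B(t, b) = b + t
E(F, a) = -2*F*a (E(F, a) = (-2*F)*a = -2*F*a)
h(O) = 1
(E(B(5, -1), -28) - 215) + (0 + h(-1 + 3))² = (-2*(-1 + 5)*(-28) - 215) + (0 + 1)² = (-2*4*(-28) - 215) + 1² = (224 - 215) + 1 = 9 + 1 = 10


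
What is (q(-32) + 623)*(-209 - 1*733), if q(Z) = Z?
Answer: -556722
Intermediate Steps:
(q(-32) + 623)*(-209 - 1*733) = (-32 + 623)*(-209 - 1*733) = 591*(-209 - 733) = 591*(-942) = -556722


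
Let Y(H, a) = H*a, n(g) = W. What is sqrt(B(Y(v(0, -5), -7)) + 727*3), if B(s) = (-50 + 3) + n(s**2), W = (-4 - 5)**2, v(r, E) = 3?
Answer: sqrt(2215) ≈ 47.064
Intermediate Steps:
W = 81 (W = (-9)**2 = 81)
n(g) = 81
B(s) = 34 (B(s) = (-50 + 3) + 81 = -47 + 81 = 34)
sqrt(B(Y(v(0, -5), -7)) + 727*3) = sqrt(34 + 727*3) = sqrt(34 + 2181) = sqrt(2215)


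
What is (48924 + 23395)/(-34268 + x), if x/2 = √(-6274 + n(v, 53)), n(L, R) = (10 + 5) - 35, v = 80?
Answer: -619556873/293580250 - 72319*I*√6294/587160500 ≈ -2.1103 - 0.0097715*I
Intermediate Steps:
n(L, R) = -20 (n(L, R) = 15 - 35 = -20)
x = 2*I*√6294 (x = 2*√(-6274 - 20) = 2*√(-6294) = 2*(I*√6294) = 2*I*√6294 ≈ 158.67*I)
(48924 + 23395)/(-34268 + x) = (48924 + 23395)/(-34268 + 2*I*√6294) = 72319/(-34268 + 2*I*√6294)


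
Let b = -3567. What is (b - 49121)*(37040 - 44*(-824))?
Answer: -3861819648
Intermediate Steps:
(b - 49121)*(37040 - 44*(-824)) = (-3567 - 49121)*(37040 - 44*(-824)) = -52688*(37040 + 36256) = -52688*73296 = -3861819648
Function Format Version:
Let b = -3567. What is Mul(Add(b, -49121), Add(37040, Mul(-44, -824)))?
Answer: -3861819648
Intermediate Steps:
Mul(Add(b, -49121), Add(37040, Mul(-44, -824))) = Mul(Add(-3567, -49121), Add(37040, Mul(-44, -824))) = Mul(-52688, Add(37040, 36256)) = Mul(-52688, 73296) = -3861819648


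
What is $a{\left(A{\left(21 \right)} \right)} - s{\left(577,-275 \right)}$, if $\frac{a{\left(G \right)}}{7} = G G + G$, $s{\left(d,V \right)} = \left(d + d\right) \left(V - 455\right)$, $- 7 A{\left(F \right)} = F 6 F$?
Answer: $1839962$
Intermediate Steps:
$A{\left(F \right)} = - \frac{6 F^{2}}{7}$ ($A{\left(F \right)} = - \frac{F 6 F}{7} = - \frac{6 F F}{7} = - \frac{6 F^{2}}{7}$)
$s{\left(d,V \right)} = 2 d \left(-455 + V\right)$
$a{\left(G \right)} = 7 G + 7 G^{2}$ ($a{\left(G \right)} = 7 \left(G G + G\right) = 7 \left(G^{2} + G\right) = 7 \left(G + G^{2}\right) = 7 G + 7 G^{2}$)
$a{\left(A{\left(21 \right)} \right)} - s{\left(577,-275 \right)} = 7 \left(- \frac{6 \cdot 21^{2}}{7}\right) \left(1 - \frac{6 \cdot 21^{2}}{7}\right) - 2 \cdot 577 \left(-455 - 275\right) = 7 \left(\left(- \frac{6}{7}\right) 441\right) \left(1 - 378\right) - 2 \cdot 577 \left(-730\right) = 7 \left(-378\right) \left(1 - 378\right) - -842420 = 7 \left(-378\right) \left(-377\right) + 842420 = 997542 + 842420 = 1839962$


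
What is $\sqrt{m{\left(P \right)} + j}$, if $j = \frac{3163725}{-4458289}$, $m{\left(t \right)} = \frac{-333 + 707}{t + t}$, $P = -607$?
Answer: $\frac{i \sqrt{7453043158966670914}}{2706181423} \approx 1.0088 i$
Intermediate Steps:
$m{\left(t \right)} = \frac{187}{t}$ ($m{\left(t \right)} = \frac{374}{2 t} = 374 \frac{1}{2 t} = \frac{187}{t}$)
$j = - \frac{3163725}{4458289}$ ($j = 3163725 \left(- \frac{1}{4458289}\right) = - \frac{3163725}{4458289} \approx -0.70963$)
$\sqrt{m{\left(P \right)} + j} = \sqrt{\frac{187}{-607} - \frac{3163725}{4458289}} = \sqrt{187 \left(- \frac{1}{607}\right) - \frac{3163725}{4458289}} = \sqrt{- \frac{187}{607} - \frac{3163725}{4458289}} = \sqrt{- \frac{2754081118}{2706181423}} = \frac{i \sqrt{7453043158966670914}}{2706181423}$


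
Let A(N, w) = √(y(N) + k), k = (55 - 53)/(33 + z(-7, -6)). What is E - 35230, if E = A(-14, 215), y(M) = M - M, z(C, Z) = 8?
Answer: -35230 + √82/41 ≈ -35230.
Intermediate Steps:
y(M) = 0
k = 2/41 (k = (55 - 53)/(33 + 8) = 2/41 ≈ 0.048781)
A(N, w) = √82/41 (A(N, w) = √(0 + 2/41) = √(2/41) = √82/41)
E = √82/41 ≈ 0.22086
E - 35230 = √82/41 - 35230 = -35230 + √82/41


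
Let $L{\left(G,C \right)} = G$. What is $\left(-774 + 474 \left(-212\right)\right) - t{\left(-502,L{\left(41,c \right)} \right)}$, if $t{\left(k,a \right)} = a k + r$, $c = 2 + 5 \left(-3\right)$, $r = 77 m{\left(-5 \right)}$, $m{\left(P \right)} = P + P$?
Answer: $-79910$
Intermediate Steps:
$m{\left(P \right)} = 2 P$
$r = -770$ ($r = 77 \cdot 2 \left(-5\right) = 77 \left(-10\right) = -770$)
$c = -13$ ($c = 2 - 15 = -13$)
$t{\left(k,a \right)} = -770 + a k$ ($t{\left(k,a \right)} = a k - 770 = -770 + a k$)
$\left(-774 + 474 \left(-212\right)\right) - t{\left(-502,L{\left(41,c \right)} \right)} = \left(-774 + 474 \left(-212\right)\right) - \left(-770 + 41 \left(-502\right)\right) = \left(-774 - 100488\right) - \left(-770 - 20582\right) = -101262 - -21352 = -101262 + 21352 = -79910$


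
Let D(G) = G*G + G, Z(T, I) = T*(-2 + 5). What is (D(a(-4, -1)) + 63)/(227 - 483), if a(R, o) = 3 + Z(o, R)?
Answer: -63/256 ≈ -0.24609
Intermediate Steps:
Z(T, I) = 3*T (Z(T, I) = T*3 = 3*T)
a(R, o) = 3 + 3*o
D(G) = G + G² (D(G) = G² + G = G + G²)
(D(a(-4, -1)) + 63)/(227 - 483) = ((3 + 3*(-1))*(1 + (3 + 3*(-1))) + 63)/(227 - 483) = ((3 - 3)*(1 + (3 - 3)) + 63)/(-256) = (0*(1 + 0) + 63)*(-1/256) = (0*1 + 63)*(-1/256) = (0 + 63)*(-1/256) = 63*(-1/256) = -63/256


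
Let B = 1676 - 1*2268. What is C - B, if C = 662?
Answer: 1254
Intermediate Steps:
B = -592 (B = 1676 - 2268 = -592)
C - B = 662 - 1*(-592) = 662 + 592 = 1254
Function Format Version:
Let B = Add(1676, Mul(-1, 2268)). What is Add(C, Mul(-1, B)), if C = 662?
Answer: 1254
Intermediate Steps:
B = -592 (B = Add(1676, -2268) = -592)
Add(C, Mul(-1, B)) = Add(662, Mul(-1, -592)) = Add(662, 592) = 1254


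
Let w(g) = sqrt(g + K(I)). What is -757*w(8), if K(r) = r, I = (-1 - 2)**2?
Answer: -757*sqrt(17) ≈ -3121.2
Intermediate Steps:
I = 9 (I = (-3)**2 = 9)
w(g) = sqrt(9 + g) (w(g) = sqrt(g + 9) = sqrt(9 + g))
-757*w(8) = -757*sqrt(9 + 8) = -757*sqrt(17)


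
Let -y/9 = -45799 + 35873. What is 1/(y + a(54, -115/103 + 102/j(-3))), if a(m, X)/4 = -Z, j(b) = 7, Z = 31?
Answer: 1/89210 ≈ 1.1210e-5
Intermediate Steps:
a(m, X) = -124 (a(m, X) = 4*(-1*31) = 4*(-31) = -124)
y = 89334 (y = -9*(-45799 + 35873) = -9*(-9926) = 89334)
1/(y + a(54, -115/103 + 102/j(-3))) = 1/(89334 - 124) = 1/89210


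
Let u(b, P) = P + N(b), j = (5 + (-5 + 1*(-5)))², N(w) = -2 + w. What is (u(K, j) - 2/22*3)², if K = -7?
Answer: 29929/121 ≈ 247.35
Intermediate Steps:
j = 25 (j = (5 + (-5 - 5))² = (5 - 10)² = (-5)² = 25)
u(b, P) = -2 + P + b (u(b, P) = P + (-2 + b) = -2 + P + b)
(u(K, j) - 2/22*3)² = ((-2 + 25 - 7) - 2/22*3)² = (16 - 2*1/22*3)² = (16 - 1/11*3)² = (16 - 3/11)² = (173/11)² = 29929/121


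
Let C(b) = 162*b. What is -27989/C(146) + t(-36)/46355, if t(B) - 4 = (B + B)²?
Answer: -16092103/15019020 ≈ -1.0714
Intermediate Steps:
t(B) = 4 + 4*B² (t(B) = 4 + (B + B)² = 4 + (2*B)² = 4 + 4*B²)
-27989/C(146) + t(-36)/46355 = -27989/(162*146) + (4 + 4*(-36)²)/46355 = -27989/23652 + (4 + 4*1296)*(1/46355) = -27989*1/23652 + (4 + 5184)*(1/46355) = -27989/23652 + 5188*(1/46355) = -27989/23652 + 5188/46355 = -16092103/15019020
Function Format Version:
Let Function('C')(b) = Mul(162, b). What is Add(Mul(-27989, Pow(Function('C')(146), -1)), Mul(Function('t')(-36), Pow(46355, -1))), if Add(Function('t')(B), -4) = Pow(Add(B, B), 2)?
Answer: Rational(-16092103, 15019020) ≈ -1.0714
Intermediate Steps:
Function('t')(B) = Add(4, Mul(4, Pow(B, 2))) (Function('t')(B) = Add(4, Pow(Add(B, B), 2)) = Add(4, Pow(Mul(2, B), 2)) = Add(4, Mul(4, Pow(B, 2))))
Add(Mul(-27989, Pow(Function('C')(146), -1)), Mul(Function('t')(-36), Pow(46355, -1))) = Add(Mul(-27989, Pow(Mul(162, 146), -1)), Mul(Add(4, Mul(4, Pow(-36, 2))), Pow(46355, -1))) = Add(Mul(-27989, Pow(23652, -1)), Mul(Add(4, Mul(4, 1296)), Rational(1, 46355))) = Add(Mul(-27989, Rational(1, 23652)), Mul(Add(4, 5184), Rational(1, 46355))) = Add(Rational(-27989, 23652), Mul(5188, Rational(1, 46355))) = Add(Rational(-27989, 23652), Rational(5188, 46355)) = Rational(-16092103, 15019020)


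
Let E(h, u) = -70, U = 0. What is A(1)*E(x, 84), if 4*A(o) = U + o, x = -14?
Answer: -35/2 ≈ -17.500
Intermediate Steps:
A(o) = o/4 (A(o) = (0 + o)/4 = o/4)
A(1)*E(x, 84) = ((¼)*1)*(-70) = (¼)*(-70) = -35/2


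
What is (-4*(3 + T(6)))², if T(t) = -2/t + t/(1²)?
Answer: 10816/9 ≈ 1201.8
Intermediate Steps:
T(t) = t - 2/t (T(t) = -2/t + t/1 = -2/t + t*1 = -2/t + t = t - 2/t)
(-4*(3 + T(6)))² = (-4*(3 + (6 - 2/6)))² = (-4*(3 + (6 - 2*⅙)))² = (-4*(3 + (6 - ⅓)))² = (-4*(3 + 17/3))² = (-4*26/3)² = (-104/3)² = 10816/9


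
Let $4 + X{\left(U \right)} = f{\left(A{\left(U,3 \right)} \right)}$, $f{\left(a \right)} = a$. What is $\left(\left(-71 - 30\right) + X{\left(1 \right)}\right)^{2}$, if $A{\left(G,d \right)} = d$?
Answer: $10404$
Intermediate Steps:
$X{\left(U \right)} = -1$ ($X{\left(U \right)} = -4 + 3 = -1$)
$\left(\left(-71 - 30\right) + X{\left(1 \right)}\right)^{2} = \left(\left(-71 - 30\right) - 1\right)^{2} = \left(-101 - 1\right)^{2} = \left(-102\right)^{2} = 10404$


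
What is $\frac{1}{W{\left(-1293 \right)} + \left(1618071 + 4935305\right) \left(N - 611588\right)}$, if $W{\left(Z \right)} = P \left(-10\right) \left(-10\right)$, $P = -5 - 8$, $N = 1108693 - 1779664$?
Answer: $- \frac{1}{8405091370484} \approx -1.1898 \cdot 10^{-13}$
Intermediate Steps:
$N = -670971$
$P = -13$ ($P = -5 - 8 = -13$)
$W{\left(Z \right)} = -1300$ ($W{\left(Z \right)} = \left(-13\right) \left(-10\right) \left(-10\right) = 130 \left(-10\right) = -1300$)
$\frac{1}{W{\left(-1293 \right)} + \left(1618071 + 4935305\right) \left(N - 611588\right)} = \frac{1}{-1300 + \left(1618071 + 4935305\right) \left(-670971 - 611588\right)} = \frac{1}{-1300 + 6553376 \left(-1282559\right)} = \frac{1}{-1300 - 8405091369184} = \frac{1}{-8405091370484} = - \frac{1}{8405091370484}$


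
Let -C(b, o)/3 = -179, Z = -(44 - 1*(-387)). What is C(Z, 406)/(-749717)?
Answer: -537/749717 ≈ -0.00071627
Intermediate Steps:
Z = -431 (Z = -(44 + 387) = -1*431 = -431)
C(b, o) = 537 (C(b, o) = -3*(-179) = 537)
C(Z, 406)/(-749717) = 537/(-749717) = 537*(-1/749717) = -537/749717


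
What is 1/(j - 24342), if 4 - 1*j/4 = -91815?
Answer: 1/342934 ≈ 2.9160e-6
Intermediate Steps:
j = 367276 (j = 16 - 4*(-91815) = 16 + 367260 = 367276)
1/(j - 24342) = 1/(367276 - 24342) = 1/342934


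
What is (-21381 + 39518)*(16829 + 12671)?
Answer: 535041500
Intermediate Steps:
(-21381 + 39518)*(16829 + 12671) = 18137*29500 = 535041500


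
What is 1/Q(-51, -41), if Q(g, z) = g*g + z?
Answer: 1/2560 ≈ 0.00039063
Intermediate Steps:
Q(g, z) = z + g**2 (Q(g, z) = g**2 + z = z + g**2)
1/Q(-51, -41) = 1/(-41 + (-51)**2) = 1/(-41 + 2601) = 1/2560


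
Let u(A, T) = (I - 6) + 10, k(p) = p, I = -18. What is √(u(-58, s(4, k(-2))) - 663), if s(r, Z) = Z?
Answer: I*√677 ≈ 26.019*I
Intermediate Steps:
u(A, T) = -14 (u(A, T) = (-18 - 6) + 10 = -24 + 10 = -14)
√(u(-58, s(4, k(-2))) - 663) = √(-14 - 663) = √(-677) = I*√677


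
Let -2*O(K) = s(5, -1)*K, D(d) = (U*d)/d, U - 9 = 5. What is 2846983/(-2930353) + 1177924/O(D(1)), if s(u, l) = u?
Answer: -3451832771577/102562355 ≈ -33656.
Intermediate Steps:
U = 14 (U = 9 + 5 = 14)
D(d) = 14 (D(d) = (14*d)/d = 14)
O(K) = -5*K/2
2846983/(-2930353) + 1177924/O(D(1)) = 2846983/(-2930353) + 1177924/((-5/2*14)) = 2846983*(-1/2930353) + 1177924/(-35) = -2846983/2930353 + 1177924*(-1/35) = -2846983/2930353 - 1177924/35 = -3451832771577/102562355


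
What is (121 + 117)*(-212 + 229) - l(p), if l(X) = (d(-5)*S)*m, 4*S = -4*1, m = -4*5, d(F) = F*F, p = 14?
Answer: 3546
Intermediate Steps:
d(F) = F²
m = -20
S = -1 (S = (-4*1)/4 = (¼)*(-4) = -1)
l(X) = 500 (l(X) = ((-5)²*(-1))*(-20) = (25*(-1))*(-20) = -25*(-20) = 500)
(121 + 117)*(-212 + 229) - l(p) = (121 + 117)*(-212 + 229) - 1*500 = 238*17 - 500 = 4046 - 500 = 3546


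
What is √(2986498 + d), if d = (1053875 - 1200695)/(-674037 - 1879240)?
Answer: √19469648136189410182/2553277 ≈ 1728.1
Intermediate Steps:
d = 146820/2553277 (d = -146820/(-2553277) = -146820*(-1/2553277) = 146820/2553277 ≈ 0.057503)
√(2986498 + d) = √(2986498 + 146820/2553277) = √(7625356800766/2553277) = √19469648136189410182/2553277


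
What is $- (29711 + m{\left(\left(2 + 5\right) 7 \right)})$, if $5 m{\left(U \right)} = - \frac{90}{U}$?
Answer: $- \frac{1455821}{49} \approx -29711.0$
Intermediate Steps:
$m{\left(U \right)} = - \frac{18}{U}$ ($m{\left(U \right)} = \frac{\left(-90\right) \frac{1}{U}}{5} = - \frac{18}{U}$)
$- (29711 + m{\left(\left(2 + 5\right) 7 \right)}) = - (29711 - \frac{18}{\left(2 + 5\right) 7}) = - (29711 - \frac{18}{7 \cdot 7}) = - (29711 - \frac{18}{49}) = \left(-1\right) \frac{1455821}{49} = - \frac{1455821}{49}$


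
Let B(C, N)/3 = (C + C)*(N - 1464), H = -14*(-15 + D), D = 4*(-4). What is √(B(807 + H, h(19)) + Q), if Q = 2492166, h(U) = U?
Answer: 2*I*√2066826 ≈ 2875.3*I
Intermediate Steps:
D = -16
H = 434 (H = -14*(-15 - 16) = -14*(-31) = 434)
B(C, N) = 6*C*(-1464 + N) (B(C, N) = 3*((C + C)*(N - 1464)) = 3*((2*C)*(-1464 + N)) = 3*(2*C*(-1464 + N)) = 6*C*(-1464 + N))
√(B(807 + H, h(19)) + Q) = √(6*(807 + 434)*(-1464 + 19) + 2492166) = √(6*1241*(-1445) + 2492166) = √(-10759470 + 2492166) = √(-8267304) = 2*I*√2066826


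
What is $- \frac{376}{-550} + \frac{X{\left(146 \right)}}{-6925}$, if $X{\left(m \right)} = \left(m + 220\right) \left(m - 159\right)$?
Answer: $\frac{104414}{76175} \approx 1.3707$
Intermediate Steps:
$X{\left(m \right)} = \left(-159 + m\right) \left(220 + m\right)$ ($X{\left(m \right)} = \left(220 + m\right) \left(-159 + m\right) = \left(-159 + m\right) \left(220 + m\right)$)
$- \frac{376}{-550} + \frac{X{\left(146 \right)}}{-6925} = - \frac{376}{-550} + \frac{-34980 + 146^{2} + 61 \cdot 146}{-6925} = \left(-376\right) \left(- \frac{1}{550}\right) + \left(-34980 + 21316 + 8906\right) \left(- \frac{1}{6925}\right) = \frac{188}{275} - - \frac{4758}{6925} = \frac{188}{275} + \frac{4758}{6925} = \frac{104414}{76175}$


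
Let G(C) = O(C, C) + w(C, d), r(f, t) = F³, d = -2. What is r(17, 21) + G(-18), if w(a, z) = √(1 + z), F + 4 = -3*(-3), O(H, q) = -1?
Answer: 124 + I ≈ 124.0 + 1.0*I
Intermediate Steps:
F = 5 (F = -4 - 3*(-3) = -4 + 9 = 5)
r(f, t) = 125 (r(f, t) = 5³ = 125)
G(C) = -1 + I (G(C) = -1 + √(1 - 2) = -1 + √(-1) = -1 + I)
r(17, 21) + G(-18) = 125 + (-1 + I) = 124 + I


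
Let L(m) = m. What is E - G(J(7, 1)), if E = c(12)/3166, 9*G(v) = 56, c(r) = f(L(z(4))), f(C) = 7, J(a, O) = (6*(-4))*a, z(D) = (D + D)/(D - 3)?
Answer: -177233/28494 ≈ -6.2200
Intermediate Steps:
z(D) = 2*D/(-3 + D) (z(D) = (2*D)/(-3 + D) = 2*D/(-3 + D))
J(a, O) = -24*a
c(r) = 7
G(v) = 56/9 (G(v) = (⅑)*56 = 56/9)
E = 7/3166 ≈ 0.0022110
E - G(J(7, 1)) = 7/3166 - 1*56/9 = 7/3166 - 56/9 = -177233/28494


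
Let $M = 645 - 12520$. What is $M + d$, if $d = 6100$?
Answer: $-5775$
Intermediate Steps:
$M = -11875$ ($M = 645 - 12520 = -11875$)
$M + d = -11875 + 6100 = -5775$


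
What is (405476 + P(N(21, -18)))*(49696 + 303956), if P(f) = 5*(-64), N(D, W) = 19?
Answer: 143284229712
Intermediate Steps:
P(f) = -320
(405476 + P(N(21, -18)))*(49696 + 303956) = (405476 - 320)*(49696 + 303956) = 405156*353652 = 143284229712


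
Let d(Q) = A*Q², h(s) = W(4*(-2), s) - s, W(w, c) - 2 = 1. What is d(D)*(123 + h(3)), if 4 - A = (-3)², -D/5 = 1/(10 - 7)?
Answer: -5125/3 ≈ -1708.3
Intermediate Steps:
W(w, c) = 3 (W(w, c) = 2 + 1 = 3)
D = -5/3 (D = -5/(10 - 7) = -5/3 ≈ -1.6667)
h(s) = 3 - s
A = -5 (A = 4 - 1*(-3)² = 4 - 1*9 = 4 - 9 = -5)
d(Q) = -5*Q²
d(D)*(123 + h(3)) = (-5*(-5/3)²)*(123 + (3 - 1*3)) = (-5*25/9)*(123 + (3 - 3)) = -125*(123 + 0)/9 = -125/9*123 = -5125/3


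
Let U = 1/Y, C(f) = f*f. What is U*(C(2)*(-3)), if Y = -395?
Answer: 12/395 ≈ 0.030380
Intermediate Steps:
C(f) = f**2
U = -1/395 (U = 1/(-395) = -1/395 ≈ -0.0025316)
U*(C(2)*(-3)) = -2**2*(-3)/395 = -4*(-3)/395 = -1/395*(-12) = 12/395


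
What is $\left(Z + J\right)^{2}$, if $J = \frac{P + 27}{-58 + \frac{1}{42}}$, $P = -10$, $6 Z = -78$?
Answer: $\frac{1047752161}{5929225} \approx 176.71$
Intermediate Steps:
$Z = -13$ ($Z = \frac{1}{6} \left(-78\right) = -13$)
$J = - \frac{714}{2435}$ ($J = \frac{-10 + 27}{-58 + \frac{1}{42}} = \frac{17}{-58 + \frac{1}{42}} = \frac{17}{- \frac{2435}{42}} = 17 \left(- \frac{42}{2435}\right) = - \frac{714}{2435} \approx -0.29322$)
$\left(Z + J\right)^{2} = \left(-13 - \frac{714}{2435}\right)^{2} = \left(- \frac{32369}{2435}\right)^{2} = \frac{1047752161}{5929225}$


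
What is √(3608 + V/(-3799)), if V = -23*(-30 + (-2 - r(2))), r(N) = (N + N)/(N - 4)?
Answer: √52069481498/3799 ≈ 60.065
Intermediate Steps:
r(N) = 2*N/(-4 + N) (r(N) = (2*N)/(-4 + N) = 2*N/(-4 + N))
V = 690 (V = -23*(-30 + (-2 - 2*2/(-4 + 2))) = -23*(-30 + (-2 - 2*2/(-2))) = -23*(-30 + (-2 - 2*2*(-1)/2)) = -23*(-30 + (-2 - 1*(-2))) = -23*(-30 + (-2 + 2)) = -23*(-30 + 0) = -23*(-30) = 690)
√(3608 + V/(-3799)) = √(3608 + 690/(-3799)) = √(3608 + 690*(-1/3799)) = √(3608 - 690/3799) = √(13706102/3799) = √52069481498/3799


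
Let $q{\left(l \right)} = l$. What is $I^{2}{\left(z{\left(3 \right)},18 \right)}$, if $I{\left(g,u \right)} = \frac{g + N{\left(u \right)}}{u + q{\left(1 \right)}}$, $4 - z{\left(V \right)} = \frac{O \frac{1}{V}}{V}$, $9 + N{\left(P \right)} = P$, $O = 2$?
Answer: $\frac{13225}{29241} \approx 0.45228$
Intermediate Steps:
$N{\left(P \right)} = -9 + P$
$z{\left(V \right)} = 4 - \frac{2}{V^{2}}$ ($z{\left(V \right)} = 4 - \frac{2 \frac{1}{V}}{V} = 4 - \frac{2}{V^{2}}$)
$I{\left(g,u \right)} = \frac{-9 + g + u}{1 + u}$ ($I{\left(g,u \right)} = \frac{g + \left(-9 + u\right)}{u + 1} = \frac{-9 + g + u}{1 + u}$)
$I^{2}{\left(z{\left(3 \right)},18 \right)} = \left(\frac{-9 + \left(4 - \frac{2}{9}\right) + 18}{1 + 18}\right)^{2} = \left(\frac{-9 + \left(4 - \frac{2}{9}\right) + 18}{19}\right)^{2} = \left(\frac{-9 + \frac{34}{9} + 18}{19}\right)^{2} = \left(\frac{1}{19} \cdot \frac{115}{9}\right)^{2} = \left(\frac{115}{171}\right)^{2} = \frac{13225}{29241}$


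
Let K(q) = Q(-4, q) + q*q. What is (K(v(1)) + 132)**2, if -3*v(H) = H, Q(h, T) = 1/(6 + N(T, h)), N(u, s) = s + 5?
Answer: 69422224/3969 ≈ 17491.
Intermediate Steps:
N(u, s) = 5 + s
Q(h, T) = 1/(11 + h) (Q(h, T) = 1/(6 + (5 + h)) = 1/(11 + h))
v(H) = -H/3
K(q) = 1/7 + q**2 (K(q) = 1/(11 - 4) + q*q = 1/7 + q**2)
(K(v(1)) + 132)**2 = ((1/7 + (-1/3*1)**2) + 132)**2 = ((1/7 + (-1/3)**2) + 132)**2 = ((1/7 + 1/9) + 132)**2 = (16/63 + 132)**2 = (8332/63)**2 = 69422224/3969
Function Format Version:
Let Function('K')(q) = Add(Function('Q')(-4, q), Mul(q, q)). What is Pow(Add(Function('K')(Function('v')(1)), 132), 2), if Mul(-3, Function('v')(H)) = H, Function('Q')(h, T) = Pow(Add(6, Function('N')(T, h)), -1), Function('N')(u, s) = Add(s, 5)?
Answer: Rational(69422224, 3969) ≈ 17491.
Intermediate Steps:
Function('N')(u, s) = Add(5, s)
Function('Q')(h, T) = Pow(Add(11, h), -1) (Function('Q')(h, T) = Pow(Add(6, Add(5, h)), -1) = Pow(Add(11, h), -1))
Function('v')(H) = Mul(Rational(-1, 3), H)
Function('K')(q) = Add(Rational(1, 7), Pow(q, 2)) (Function('K')(q) = Add(Pow(Add(11, -4), -1), Mul(q, q)) = Add(Pow(7, -1), Pow(q, 2)) = Add(Rational(1, 7), Pow(q, 2)))
Pow(Add(Function('K')(Function('v')(1)), 132), 2) = Pow(Add(Add(Rational(1, 7), Pow(Mul(Rational(-1, 3), 1), 2)), 132), 2) = Pow(Add(Add(Rational(1, 7), Pow(Rational(-1, 3), 2)), 132), 2) = Pow(Add(Add(Rational(1, 7), Rational(1, 9)), 132), 2) = Pow(Add(Rational(16, 63), 132), 2) = Pow(Rational(8332, 63), 2) = Rational(69422224, 3969)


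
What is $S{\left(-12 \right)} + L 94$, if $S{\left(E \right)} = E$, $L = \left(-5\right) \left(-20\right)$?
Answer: $9388$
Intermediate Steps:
$L = 100$
$S{\left(-12 \right)} + L 94 = -12 + 100 \cdot 94 = -12 + 9400 = 9388$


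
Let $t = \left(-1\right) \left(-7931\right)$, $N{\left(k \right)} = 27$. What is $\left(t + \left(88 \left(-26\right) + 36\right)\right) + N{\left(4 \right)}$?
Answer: $5706$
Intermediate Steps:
$t = 7931$
$\left(t + \left(88 \left(-26\right) + 36\right)\right) + N{\left(4 \right)} = \left(7931 + \left(88 \left(-26\right) + 36\right)\right) + 27 = \left(7931 + \left(-2288 + 36\right)\right) + 27 = \left(7931 - 2252\right) + 27 = 5679 + 27 = 5706$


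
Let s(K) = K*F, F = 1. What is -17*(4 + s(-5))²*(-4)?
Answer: 68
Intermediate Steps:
s(K) = K (s(K) = K*1 = K)
-17*(4 + s(-5))²*(-4) = -17*(4 - 5)²*(-4) = -17*(-1)²*(-4) = -17*1*(-4) = -17*(-4) = 68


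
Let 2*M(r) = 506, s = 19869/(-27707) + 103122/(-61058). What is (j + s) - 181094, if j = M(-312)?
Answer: -152969469870851/845867003 ≈ -1.8084e+5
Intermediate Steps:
s = -2035181328/845867003 (s = 19869*(-1/27707) + 103122*(-1/61058) = -19869/27707 - 51561/30529 = -2035181328/845867003 ≈ -2.4060)
M(r) = 253 (M(r) = (½)*506 = 253)
j = 253
(j + s) - 181094 = (253 - 2035181328/845867003) - 181094 = 211969170431/845867003 - 181094 = -152969469870851/845867003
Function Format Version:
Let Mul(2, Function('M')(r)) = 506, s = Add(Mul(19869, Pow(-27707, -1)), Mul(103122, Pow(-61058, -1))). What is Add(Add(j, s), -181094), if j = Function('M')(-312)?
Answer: Rational(-152969469870851, 845867003) ≈ -1.8084e+5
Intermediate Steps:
s = Rational(-2035181328, 845867003) (s = Add(Mul(19869, Rational(-1, 27707)), Mul(103122, Rational(-1, 61058))) = Add(Rational(-19869, 27707), Rational(-51561, 30529)) = Rational(-2035181328, 845867003) ≈ -2.4060)
Function('M')(r) = 253 (Function('M')(r) = Mul(Rational(1, 2), 506) = 253)
j = 253
Add(Add(j, s), -181094) = Add(Add(253, Rational(-2035181328, 845867003)), -181094) = Add(Rational(211969170431, 845867003), -181094) = Rational(-152969469870851, 845867003)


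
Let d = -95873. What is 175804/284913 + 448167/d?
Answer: -110833747579/27315464049 ≈ -4.0575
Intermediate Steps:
175804/284913 + 448167/d = 175804/284913 + 448167/(-95873) = 175804*(1/284913) + 448167*(-1/95873) = 175804/284913 - 448167/95873 = -110833747579/27315464049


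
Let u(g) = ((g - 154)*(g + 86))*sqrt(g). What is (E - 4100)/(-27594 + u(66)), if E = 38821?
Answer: 159681879/1841186330 - 116107024*sqrt(66)/2761779495 ≈ -0.25481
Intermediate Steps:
u(g) = sqrt(g)*(-154 + g)*(86 + g) (u(g) = ((-154 + g)*(86 + g))*sqrt(g) = sqrt(g)*(-154 + g)*(86 + g))
(E - 4100)/(-27594 + u(66)) = (38821 - 4100)/(-27594 + sqrt(66)*(-13244 + 66**2 - 68*66)) = 34721/(-27594 + sqrt(66)*(-13244 + 4356 - 4488)) = 34721/(-27594 + sqrt(66)*(-13376)) = 34721/(-27594 - 13376*sqrt(66))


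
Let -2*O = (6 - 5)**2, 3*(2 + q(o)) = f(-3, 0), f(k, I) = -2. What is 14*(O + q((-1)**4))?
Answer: -133/3 ≈ -44.333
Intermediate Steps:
q(o) = -8/3 (q(o) = -2 + (1/3)*(-2) = -2 - 2/3 = -8/3)
O = -1/2 (O = -(6 - 5)**2/2 = -1/2*1**2 = -1/2*1 = -1/2 ≈ -0.50000)
14*(O + q((-1)**4)) = 14*(-1/2 - 8/3) = 14*(-19/6) = -133/3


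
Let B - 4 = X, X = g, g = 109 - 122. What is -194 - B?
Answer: -185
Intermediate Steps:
g = -13
X = -13
B = -9 (B = 4 - 13 = -9)
-194 - B = -194 - 1*(-9) = -194 + 9 = -185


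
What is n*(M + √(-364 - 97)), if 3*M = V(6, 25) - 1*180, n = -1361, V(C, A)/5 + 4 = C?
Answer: 231370/3 - 1361*I*√461 ≈ 77123.0 - 29222.0*I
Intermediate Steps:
V(C, A) = -20 + 5*C
M = -170/3 (M = ((-20 + 5*6) - 1*180)/3 = ((-20 + 30) - 180)/3 = (10 - 180)/3 = (⅓)*(-170) = -170/3 ≈ -56.667)
n*(M + √(-364 - 97)) = -1361*(-170/3 + √(-364 - 97)) = -1361*(-170/3 + √(-461)) = -1361*(-170/3 + I*√461) = 231370/3 - 1361*I*√461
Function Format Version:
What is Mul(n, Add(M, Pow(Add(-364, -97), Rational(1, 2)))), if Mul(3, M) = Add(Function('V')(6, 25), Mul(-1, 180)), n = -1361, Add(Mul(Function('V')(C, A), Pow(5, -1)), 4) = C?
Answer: Add(Rational(231370, 3), Mul(-1361, I, Pow(461, Rational(1, 2)))) ≈ Add(77123., Mul(-29222., I))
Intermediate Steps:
Function('V')(C, A) = Add(-20, Mul(5, C))
M = Rational(-170, 3) (M = Mul(Rational(1, 3), Add(Add(-20, Mul(5, 6)), Mul(-1, 180))) = Mul(Rational(1, 3), Add(Add(-20, 30), -180)) = Mul(Rational(1, 3), Add(10, -180)) = Mul(Rational(1, 3), -170) = Rational(-170, 3) ≈ -56.667)
Mul(n, Add(M, Pow(Add(-364, -97), Rational(1, 2)))) = Mul(-1361, Add(Rational(-170, 3), Pow(Add(-364, -97), Rational(1, 2)))) = Mul(-1361, Add(Rational(-170, 3), Pow(-461, Rational(1, 2)))) = Mul(-1361, Add(Rational(-170, 3), Mul(I, Pow(461, Rational(1, 2))))) = Add(Rational(231370, 3), Mul(-1361, I, Pow(461, Rational(1, 2))))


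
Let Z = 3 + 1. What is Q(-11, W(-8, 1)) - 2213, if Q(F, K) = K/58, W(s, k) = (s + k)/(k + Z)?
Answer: -641777/290 ≈ -2213.0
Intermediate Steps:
Z = 4
W(s, k) = (k + s)/(4 + k) (W(s, k) = (s + k)/(k + 4) = (k + s)/(4 + k))
Q(F, K) = K/58 (Q(F, K) = K*(1/58) = K/58)
Q(-11, W(-8, 1)) - 2213 = ((1 - 8)/(4 + 1))/58 - 2213 = (-7/5)/58 - 2213 = ((⅕)*(-7))/58 - 2213 = (1/58)*(-7/5) - 2213 = -7/290 - 2213 = -641777/290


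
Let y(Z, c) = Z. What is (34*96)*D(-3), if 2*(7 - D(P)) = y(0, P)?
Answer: 22848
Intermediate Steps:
D(P) = 7 (D(P) = 7 - 1/2*0 = 7 + 0 = 7)
(34*96)*D(-3) = (34*96)*7 = 3264*7 = 22848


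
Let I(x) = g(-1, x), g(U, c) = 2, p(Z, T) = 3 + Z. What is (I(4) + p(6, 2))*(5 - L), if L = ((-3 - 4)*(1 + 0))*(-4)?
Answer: -253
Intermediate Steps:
L = 28 (L = -7*1*(-4) = -7*(-4) = 28)
I(x) = 2
(I(4) + p(6, 2))*(5 - L) = (2 + (3 + 6))*(5 - 1*28) = (2 + 9)*(5 - 28) = 11*(-23) = -253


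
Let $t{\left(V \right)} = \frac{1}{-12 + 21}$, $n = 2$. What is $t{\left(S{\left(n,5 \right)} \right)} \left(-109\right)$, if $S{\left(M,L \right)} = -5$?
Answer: $- \frac{109}{9} \approx -12.111$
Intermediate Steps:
$t{\left(V \right)} = \frac{1}{9}$
$t{\left(S{\left(n,5 \right)} \right)} \left(-109\right) = \frac{1}{9} \left(-109\right) = - \frac{109}{9}$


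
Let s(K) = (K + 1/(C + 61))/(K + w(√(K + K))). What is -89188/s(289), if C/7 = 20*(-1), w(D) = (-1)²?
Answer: -204329708/2283 ≈ -89501.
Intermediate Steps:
w(D) = 1
C = -140 (C = 7*(20*(-1)) = 7*(-20) = -140)
s(K) = (-1/79 + K)/(1 + K) (s(K) = (K + 1/(-140 + 61))/(K + 1) = (K + 1/(-79))/(1 + K) = (K - 1/79)/(1 + K) = (-1/79 + K)/(1 + K))
-89188/s(289) = -89188*(1 + 289)/(-1/79 + 289) = -89188/((22830/79)/290) = -89188/((1/290)*(22830/79)) = -89188/2283/2291 = -89188*2291/2283 = -204329708/2283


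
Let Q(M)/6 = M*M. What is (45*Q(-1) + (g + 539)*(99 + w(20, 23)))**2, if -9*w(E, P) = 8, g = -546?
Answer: 14070001/81 ≈ 1.7370e+5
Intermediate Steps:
w(E, P) = -8/9 (w(E, P) = -1/9*8 = -8/9)
Q(M) = 6*M**2 (Q(M) = 6*(M*M) = 6*M**2)
(45*Q(-1) + (g + 539)*(99 + w(20, 23)))**2 = (45*(6*(-1)**2) + (-546 + 539)*(99 - 8/9))**2 = (45*(6*1) - 7*883/9)**2 = (45*6 - 6181/9)**2 = (270 - 6181/9)**2 = (-3751/9)**2 = 14070001/81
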